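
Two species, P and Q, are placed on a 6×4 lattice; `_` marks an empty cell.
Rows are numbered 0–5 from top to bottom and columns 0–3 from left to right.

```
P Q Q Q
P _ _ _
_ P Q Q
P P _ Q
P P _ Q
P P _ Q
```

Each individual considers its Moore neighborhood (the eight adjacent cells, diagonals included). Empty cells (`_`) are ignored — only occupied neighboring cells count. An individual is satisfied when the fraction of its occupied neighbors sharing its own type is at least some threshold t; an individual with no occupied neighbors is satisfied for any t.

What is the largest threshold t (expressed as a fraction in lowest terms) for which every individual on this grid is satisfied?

1/3

Row 0: (0,0)P 1/2 · (0,1)Q 1/3 · (0,2)Q 2/2 · (0,3)Q 1/1
Row 1: (1,0)P 2/3
Row 2: (2,1)P 3/4 · (2,2)Q 2/4 · (2,3)Q 2/2
Row 3: (3,0)P 4/4 · (3,1)P 4/5 · (3,3)Q 3/3
Row 4: (4,0)P 5/5 · (4,1)P 5/5 · (4,3)Q 2/2
Row 5: (5,0)P 3/3 · (5,1)P 3/3 · (5,3)Q 1/1
The smallest same-type fraction is 1/3 at (0,1), which reduces to 1/3. Any threshold above that leaves this individual unsatisfied.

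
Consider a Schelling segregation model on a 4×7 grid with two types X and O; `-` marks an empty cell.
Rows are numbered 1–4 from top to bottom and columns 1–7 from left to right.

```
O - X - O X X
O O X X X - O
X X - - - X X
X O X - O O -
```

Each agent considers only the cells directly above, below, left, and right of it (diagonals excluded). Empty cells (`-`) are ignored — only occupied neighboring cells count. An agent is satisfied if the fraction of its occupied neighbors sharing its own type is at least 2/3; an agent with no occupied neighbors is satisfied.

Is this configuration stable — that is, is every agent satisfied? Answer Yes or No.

No

Row 1: (1,1)O 1/1 satisfied · (1,3)X 1/1 satisfied · (1,5)O 0/2 not · (1,6)X 1/2 not · (1,7)X 1/2 not
Row 2: (2,1)O 2/3 satisfied · (2,2)O 1/3 not · (2,3)X 2/3 satisfied · (2,4)X 2/2 satisfied · (2,5)X 1/2 not · (2,7)O 0/2 not
Row 3: (3,1)X 2/3 satisfied · (3,2)X 1/3 not · (3,6)X 1/2 not · (3,7)X 1/2 not
Row 4: (4,1)X 1/2 not · (4,2)O 0/3 not · (4,3)X 0/1 not · (4,5)O 1/1 satisfied · (4,6)O 1/2 not
For instance (1,5) has only 0/2 same-type neighbors, below 2/3.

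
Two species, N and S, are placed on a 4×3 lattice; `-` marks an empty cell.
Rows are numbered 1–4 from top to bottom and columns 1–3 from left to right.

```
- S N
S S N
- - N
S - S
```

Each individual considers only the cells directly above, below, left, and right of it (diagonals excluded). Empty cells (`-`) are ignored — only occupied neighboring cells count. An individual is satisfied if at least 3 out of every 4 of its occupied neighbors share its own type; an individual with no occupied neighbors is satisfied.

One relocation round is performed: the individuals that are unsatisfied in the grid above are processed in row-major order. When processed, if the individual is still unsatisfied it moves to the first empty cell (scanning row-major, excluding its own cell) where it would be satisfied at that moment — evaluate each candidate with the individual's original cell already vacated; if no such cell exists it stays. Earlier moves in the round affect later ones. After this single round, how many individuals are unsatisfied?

0

Initially unsatisfied (in order): (1,2), (1,3), (2,2), (2,3), (3,3), (4,3).
  (1,2) → (1,1).
  (1,3): now satisfied by earlier moves; stays.
  (2,2) → (3,1).
  (2,3): now satisfied by earlier moves; stays.
  (3,3): no empty cell satisfies it; stays.
  (4,3) → (4,2).
Resulting grid:
S - N
S - N
S - N
S S -
All satisfied now.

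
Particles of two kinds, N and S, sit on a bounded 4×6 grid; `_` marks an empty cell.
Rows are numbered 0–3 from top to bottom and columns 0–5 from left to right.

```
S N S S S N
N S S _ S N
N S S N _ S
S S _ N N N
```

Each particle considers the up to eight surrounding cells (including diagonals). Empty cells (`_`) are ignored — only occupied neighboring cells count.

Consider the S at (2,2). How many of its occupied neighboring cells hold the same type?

Occupied neighbors of (2,2): (1,1)=S, (1,2)=S, (2,1)=S, (2,3)=N, (3,1)=S, (3,3)=N.
Same type (S): 4 of 6.

4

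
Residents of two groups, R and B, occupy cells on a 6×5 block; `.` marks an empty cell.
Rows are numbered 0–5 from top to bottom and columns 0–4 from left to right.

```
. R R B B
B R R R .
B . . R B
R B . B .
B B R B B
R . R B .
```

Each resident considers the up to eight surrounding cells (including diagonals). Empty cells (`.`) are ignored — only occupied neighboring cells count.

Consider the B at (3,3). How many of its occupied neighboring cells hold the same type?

Occupied neighbors of (3,3): (2,3)=R, (2,4)=B, (4,2)=R, (4,3)=B, (4,4)=B.
Same type (B): 3 of 5.

3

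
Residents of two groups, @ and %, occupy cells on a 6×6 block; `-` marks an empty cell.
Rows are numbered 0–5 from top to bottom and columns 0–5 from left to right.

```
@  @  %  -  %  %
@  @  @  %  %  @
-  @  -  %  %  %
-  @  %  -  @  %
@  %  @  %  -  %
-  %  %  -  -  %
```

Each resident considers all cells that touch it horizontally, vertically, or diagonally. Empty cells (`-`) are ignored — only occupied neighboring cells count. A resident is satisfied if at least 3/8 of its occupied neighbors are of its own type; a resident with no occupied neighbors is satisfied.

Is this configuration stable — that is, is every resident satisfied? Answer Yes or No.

No

Row 0: (0,0)@ 3/3 ✓ · (0,1)@ 4/5 ✓ · (0,2)% 1/4 ✗ · (0,4)% 3/4 ✓ · (0,5)% 2/3 ✓
Row 1: (1,0)@ 4/4 ✓ · (1,1)@ 5/6 ✓ · (1,2)@ 3/6 ✓ · (1,3)% 5/6 ✓ · (1,4)% 6/7 ✓ · (1,5)@ 0/5 ✗
Row 2: (2,1)@ 4/5 ✓ · (2,3)% 4/6 ✓ · (2,4)% 5/7 ✓ · (2,5)% 3/5 ✓
Row 3: (3,1)@ 3/5 ✓ · (3,2)% 3/6 ✓ · (3,4)@ 0/6 ✗ · (3,5)% 3/4 ✓
Row 4: (4,0)@ 1/3 ✗ · (4,1)% 3/6 ✓ · (4,2)@ 1/6 ✗ · (4,3)% 2/4 ✓ · (4,5)% 2/3 ✓
Row 5: (5,1)% 2/4 ✓ · (5,2)% 3/4 ✓ · (5,5)% 1/1 ✓
For instance (0,2) has only 1/4 same-type neighbors, below 3/8.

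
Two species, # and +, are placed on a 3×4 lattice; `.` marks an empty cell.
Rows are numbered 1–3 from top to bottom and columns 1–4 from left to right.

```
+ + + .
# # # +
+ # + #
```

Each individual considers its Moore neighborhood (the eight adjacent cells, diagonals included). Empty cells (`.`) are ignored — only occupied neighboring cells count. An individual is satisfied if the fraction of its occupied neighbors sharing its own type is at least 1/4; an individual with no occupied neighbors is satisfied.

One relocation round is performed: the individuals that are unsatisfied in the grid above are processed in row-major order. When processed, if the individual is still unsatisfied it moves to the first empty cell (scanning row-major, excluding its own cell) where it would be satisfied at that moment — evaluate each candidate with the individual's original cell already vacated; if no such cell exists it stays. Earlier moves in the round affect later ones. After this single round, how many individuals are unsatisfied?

Initially unsatisfied (in order): (3,1), (3,3).
  (3,1) → (1,4).
  (3,3): no empty cell satisfies it; stays.
Resulting grid:
+ + + +
# # # +
. # + #
Unsatisfied now: (3,3).

1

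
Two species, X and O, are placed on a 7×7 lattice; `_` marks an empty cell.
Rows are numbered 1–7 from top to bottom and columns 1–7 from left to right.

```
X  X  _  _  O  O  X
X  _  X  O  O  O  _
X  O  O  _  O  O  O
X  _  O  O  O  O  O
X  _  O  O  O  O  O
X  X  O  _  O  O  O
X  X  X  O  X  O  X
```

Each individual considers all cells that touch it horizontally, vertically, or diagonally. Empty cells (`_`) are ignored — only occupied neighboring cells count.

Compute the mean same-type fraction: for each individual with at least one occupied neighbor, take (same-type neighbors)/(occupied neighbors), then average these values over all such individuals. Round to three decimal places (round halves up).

Row 1: (1,1)X 2/2 · (1,2)X 3/3 · (1,5)O 4/4 · (1,6)O 3/4 · (1,7)X 0/2
Row 2: (2,1)X 3/4 · (2,3)X 1/4 · (2,4)O 4/5 · (2,5)O 6/6 · (2,6)O 6/7
Row 3: (3,1)X 2/3 · (3,2)O 2/6 · (3,3)O 4/5 · (3,5)O 7/7 · (3,6)O 7/7 · (3,7)O 4/4
Row 4: (4,1)X 2/3 · (4,3)O 5/5 · (4,4)O 7/7 · (4,5)O 7/7 · (4,6)O 8/8 · (4,7)O 5/5
Row 5: (5,1)X 3/3 · (5,3)O 4/5 · (5,4)O 7/7 · (5,5)O 7/7 · (5,6)O 8/8 · (5,7)O 5/5
Row 6: (6,1)X 4/4 · (6,2)X 5/7 · (6,3)O 3/6 · (6,5)O 6/7 · (6,6)O 6/8 · (6,7)O 4/5
Row 7: (7,1)X 3/3 · (7,2)X 4/5 · (7,3)X 2/4 · (7,4)O 2/4 · (7,5)X 0/4 · (7,6)O 3/5 · (7,7)X 0/3
Sum over 41 individuals: 2/2 + 3/3 + 4/4 + 3/4 + 0/2 + 3/4 + 1/4 + 4/5 + 6/6 + 6/7 + 2/3 + 2/6 + 4/5 + 7/7 + 7/7 + 4/4 + 2/3 + 5/5 + 7/7 + 7/7 + 8/8 + 5/5 + 3/3 + 4/5 + 7/7 + 7/7 + 8/8 + 5/5 + 4/4 + 5/7 + 3/6 + 6/7 + 6/8 + 4/5 + 3/3 + 4/5 + 2/4 + 2/4 + 0/4 + 3/5 + 0/3 = 3328/105; mean = 3328/105 ÷ 41 = 3328/4305 = 0.773054… → 0.773.

0.773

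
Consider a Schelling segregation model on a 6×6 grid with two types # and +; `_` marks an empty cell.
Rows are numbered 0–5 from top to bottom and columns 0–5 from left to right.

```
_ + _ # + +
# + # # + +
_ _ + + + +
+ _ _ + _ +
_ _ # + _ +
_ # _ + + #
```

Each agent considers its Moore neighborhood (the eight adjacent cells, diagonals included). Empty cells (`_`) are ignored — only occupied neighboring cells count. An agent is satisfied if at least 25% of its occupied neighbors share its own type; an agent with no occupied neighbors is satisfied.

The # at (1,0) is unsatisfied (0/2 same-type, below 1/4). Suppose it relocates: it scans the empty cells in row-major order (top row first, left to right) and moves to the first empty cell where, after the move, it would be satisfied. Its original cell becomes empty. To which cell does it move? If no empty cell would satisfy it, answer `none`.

Vacating (1,0). Empty cells in order:
  (0,0): 0/2 same-type → still unsatisfied.
  (0,2): 3/5 same-type → satisfied — stop here.

(0,2)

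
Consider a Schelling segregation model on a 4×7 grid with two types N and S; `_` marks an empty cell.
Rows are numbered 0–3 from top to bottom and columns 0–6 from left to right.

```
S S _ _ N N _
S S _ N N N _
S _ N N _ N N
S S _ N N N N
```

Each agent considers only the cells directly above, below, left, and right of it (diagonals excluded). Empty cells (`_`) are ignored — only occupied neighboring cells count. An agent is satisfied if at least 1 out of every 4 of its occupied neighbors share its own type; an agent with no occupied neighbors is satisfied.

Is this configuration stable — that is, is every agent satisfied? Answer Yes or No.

Yes

Row 0: (0,0)S 2/2 ok · (0,1)S 2/2 ok · (0,4)N 2/2 ok · (0,5)N 2/2 ok
Row 1: (1,0)S 3/3 ok · (1,1)S 2/2 ok · (1,3)N 2/2 ok · (1,4)N 3/3 ok · (1,5)N 3/3 ok
Row 2: (2,0)S 2/2 ok · (2,2)N 1/1 ok · (2,3)N 3/3 ok · (2,5)N 3/3 ok · (2,6)N 2/2 ok
Row 3: (3,0)S 2/2 ok · (3,1)S 1/1 ok · (3,3)N 2/2 ok · (3,4)N 2/2 ok · (3,5)N 3/3 ok · (3,6)N 2/2 ok
All meet the threshold, so the configuration is stable.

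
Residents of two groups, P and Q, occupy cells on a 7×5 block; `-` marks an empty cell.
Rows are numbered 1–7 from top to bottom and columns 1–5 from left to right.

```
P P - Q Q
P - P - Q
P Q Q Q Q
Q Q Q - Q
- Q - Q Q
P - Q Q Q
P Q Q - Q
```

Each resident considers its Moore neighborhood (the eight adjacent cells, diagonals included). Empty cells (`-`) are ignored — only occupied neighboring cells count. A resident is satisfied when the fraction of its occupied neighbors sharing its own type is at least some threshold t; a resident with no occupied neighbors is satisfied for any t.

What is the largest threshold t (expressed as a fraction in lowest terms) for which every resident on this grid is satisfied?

Row 1: (1,1)P 2/2 · (1,2)P 3/3 · (1,4)Q 2/3 · (1,5)Q 2/2
Row 2: (2,1)P 3/4 · (2,3)P 1/5 · (2,5)Q 4/4
Row 3: (3,1)P 1/4 · (3,2)Q 4/7 · (3,3)Q 4/5 · (3,4)Q 5/6 · (3,5)Q 3/3
Row 4: (4,1)Q 3/4 · (4,2)Q 5/6 · (4,3)Q 6/6 · (4,5)Q 4/4
Row 5: (5,2)Q 4/5 · (5,4)Q 6/6 · (5,5)Q 4/4
Row 6: (6,1)P 1/3 · (6,3)Q 5/5 · (6,4)Q 6/6 · (6,5)Q 4/4
Row 7: (7,1)P 1/2 · (7,2)Q 2/4 · (7,3)Q 3/3 · (7,5)Q 2/2
The smallest same-type fraction is 1/5 at (2,3), which reduces to 1/5. Any threshold above that leaves this resident unsatisfied.

1/5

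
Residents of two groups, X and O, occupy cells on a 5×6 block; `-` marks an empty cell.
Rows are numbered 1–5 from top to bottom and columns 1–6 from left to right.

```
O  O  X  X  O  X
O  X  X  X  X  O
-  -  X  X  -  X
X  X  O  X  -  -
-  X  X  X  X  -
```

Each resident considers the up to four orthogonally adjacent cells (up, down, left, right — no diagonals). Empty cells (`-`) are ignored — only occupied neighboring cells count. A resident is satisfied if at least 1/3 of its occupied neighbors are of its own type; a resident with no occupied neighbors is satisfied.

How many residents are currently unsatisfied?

5

Row 1: (1,1)O 2/2 satisfied · (1,2)O 1/3 satisfied · (1,3)X 2/3 satisfied · (1,4)X 2/3 satisfied · (1,5)O 0/3 not · (1,6)X 0/2 not
Row 2: (2,1)O 1/2 satisfied · (2,2)X 1/3 satisfied · (2,3)X 4/4 satisfied · (2,4)X 4/4 satisfied · (2,5)X 1/3 satisfied · (2,6)O 0/3 not
Row 3: (3,3)X 2/3 satisfied · (3,4)X 3/3 satisfied · (3,6)X 0/1 not
Row 4: (4,1)X 1/1 satisfied · (4,2)X 2/3 satisfied · (4,3)O 0/4 not · (4,4)X 2/3 satisfied
Row 5: (5,2)X 2/2 satisfied · (5,3)X 2/3 satisfied · (5,4)X 3/3 satisfied · (5,5)X 1/1 satisfied
Unsatisfied: (1,5), (1,6), (2,6), (3,6), (4,3) — 5 in total.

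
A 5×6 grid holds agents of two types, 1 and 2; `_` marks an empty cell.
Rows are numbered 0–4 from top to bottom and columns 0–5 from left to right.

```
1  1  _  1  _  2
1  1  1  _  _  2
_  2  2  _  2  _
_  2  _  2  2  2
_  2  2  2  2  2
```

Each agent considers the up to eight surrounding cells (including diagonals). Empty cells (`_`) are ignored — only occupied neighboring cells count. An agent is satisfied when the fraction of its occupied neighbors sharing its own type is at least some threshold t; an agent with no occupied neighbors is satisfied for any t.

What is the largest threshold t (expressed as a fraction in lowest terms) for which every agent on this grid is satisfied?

2/5

Row 0: (0,0)1 3/3 · (0,1)1 4/4 · (0,3)1 1/1 · (0,5)2 1/1
Row 1: (1,0)1 3/4 · (1,1)1 4/6 · (1,2)1 3/5 · (1,5)2 2/2
Row 2: (2,1)2 2/5 · (2,2)2 3/5 · (2,4)2 4/4
Row 3: (3,1)2 4/4 · (3,3)2 6/6 · (3,4)2 6/6 · (3,5)2 4/4
Row 4: (4,1)2 2/2 · (4,2)2 4/4 · (4,3)2 4/4 · (4,4)2 5/5 · (4,5)2 3/3
The smallest same-type fraction is 2/5 at (2,1), which reduces to 2/5. Any threshold above that leaves this agent unsatisfied.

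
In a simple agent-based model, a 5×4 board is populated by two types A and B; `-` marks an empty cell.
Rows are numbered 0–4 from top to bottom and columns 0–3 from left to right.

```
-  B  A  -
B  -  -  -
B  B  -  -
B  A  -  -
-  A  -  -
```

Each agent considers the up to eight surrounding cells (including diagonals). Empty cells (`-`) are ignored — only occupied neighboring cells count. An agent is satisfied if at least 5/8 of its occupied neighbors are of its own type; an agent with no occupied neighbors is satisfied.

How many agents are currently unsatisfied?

5

Row 0: (0,1)B 1/2 not · (0,2)A 0/1 not
Row 1: (1,0)B 3/3 satisfied
Row 2: (2,0)B 3/4 satisfied · (2,1)B 3/4 satisfied
Row 3: (3,0)B 2/4 not · (3,1)A 1/4 not
Row 4: (4,1)A 1/2 not
Unsatisfied: (0,1), (0,2), (3,0), (3,1), (4,1) — 5 in total.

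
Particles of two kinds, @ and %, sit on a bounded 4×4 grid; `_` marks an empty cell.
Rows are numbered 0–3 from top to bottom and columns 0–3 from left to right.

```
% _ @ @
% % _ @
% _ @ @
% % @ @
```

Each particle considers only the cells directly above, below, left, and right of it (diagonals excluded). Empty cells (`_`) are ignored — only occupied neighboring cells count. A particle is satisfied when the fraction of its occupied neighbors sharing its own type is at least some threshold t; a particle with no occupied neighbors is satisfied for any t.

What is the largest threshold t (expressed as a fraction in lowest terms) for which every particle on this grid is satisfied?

Row 0: (0,0)% 1/1 · (0,2)@ 1/1 · (0,3)@ 2/2
Row 1: (1,0)% 3/3 · (1,1)% 1/1 · (1,3)@ 2/2
Row 2: (2,0)% 2/2 · (2,2)@ 2/2 · (2,3)@ 3/3
Row 3: (3,0)% 2/2 · (3,1)% 1/2 · (3,2)@ 2/3 · (3,3)@ 2/2
The smallest same-type fraction is 1/2 at (3,1), which reduces to 1/2. Any threshold above that leaves this particle unsatisfied.

1/2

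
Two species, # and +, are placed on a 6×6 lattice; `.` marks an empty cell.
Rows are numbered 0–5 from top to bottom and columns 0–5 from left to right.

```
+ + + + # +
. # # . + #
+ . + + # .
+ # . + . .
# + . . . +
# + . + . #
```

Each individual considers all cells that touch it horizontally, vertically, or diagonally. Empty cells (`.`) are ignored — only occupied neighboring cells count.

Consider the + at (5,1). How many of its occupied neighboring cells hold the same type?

1

Occupied neighbors of (5,1): (4,0)=#, (4,1)=+, (5,0)=#.
Same type (+): 1 of 3.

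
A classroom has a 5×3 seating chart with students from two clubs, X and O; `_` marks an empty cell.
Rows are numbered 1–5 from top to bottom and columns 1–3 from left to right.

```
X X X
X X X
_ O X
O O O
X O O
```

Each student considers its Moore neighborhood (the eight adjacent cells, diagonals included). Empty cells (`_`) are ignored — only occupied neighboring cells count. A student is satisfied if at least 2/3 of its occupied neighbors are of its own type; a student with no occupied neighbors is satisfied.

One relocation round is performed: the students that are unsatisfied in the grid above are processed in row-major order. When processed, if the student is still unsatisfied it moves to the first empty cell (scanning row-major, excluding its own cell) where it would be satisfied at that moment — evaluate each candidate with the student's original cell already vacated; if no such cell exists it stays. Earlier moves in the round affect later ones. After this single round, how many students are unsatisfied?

3

Initially unsatisfied (in order): (3,2), (3,3), (5,1).
  (3,2): no empty cell satisfies it; stays.
  (3,3): no empty cell satisfies it; stays.
  (5,1): no empty cell satisfies it; stays.
Resulting grid:
X X X
X X X
_ O X
O O O
X O O
Unsatisfied now: (3,2), (3,3), (5,1).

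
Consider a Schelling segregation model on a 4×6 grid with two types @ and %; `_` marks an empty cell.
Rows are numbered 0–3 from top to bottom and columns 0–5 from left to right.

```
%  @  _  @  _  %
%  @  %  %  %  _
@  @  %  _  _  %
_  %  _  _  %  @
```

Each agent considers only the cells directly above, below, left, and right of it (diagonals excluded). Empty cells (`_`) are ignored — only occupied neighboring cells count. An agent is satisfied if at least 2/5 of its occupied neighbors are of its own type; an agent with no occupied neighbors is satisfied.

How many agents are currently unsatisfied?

6

(0,0)% 1/2 satisfied
(0,1)@ 1/2 satisfied
(0,3)@ 0/1 not
(0,5)% 0/0 satisfied
(1,0)% 1/3 not
(1,1)@ 2/4 satisfied
(1,2)% 2/3 satisfied
(1,3)% 2/3 satisfied
(1,4)% 1/1 satisfied
(2,0)@ 1/2 satisfied
(2,1)@ 2/4 satisfied
(2,2)% 1/2 satisfied
(2,5)% 0/1 not
(3,1)% 0/1 not
(3,4)% 0/1 not
(3,5)@ 0/2 not
Unsatisfied: (0,3), (1,0), (2,5), (3,1), (3,4), (3,5) — 6 in total.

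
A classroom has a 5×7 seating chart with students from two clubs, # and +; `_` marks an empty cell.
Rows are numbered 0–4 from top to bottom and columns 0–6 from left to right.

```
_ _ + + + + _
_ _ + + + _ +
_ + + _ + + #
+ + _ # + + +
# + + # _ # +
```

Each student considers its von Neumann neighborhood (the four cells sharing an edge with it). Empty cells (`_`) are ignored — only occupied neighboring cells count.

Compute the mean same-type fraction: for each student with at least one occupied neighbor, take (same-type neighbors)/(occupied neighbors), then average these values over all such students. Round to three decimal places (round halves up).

(0,2)+ 2/2
(0,3)+ 3/3
(0,4)+ 3/3
(0,5)+ 1/1
(1,2)+ 3/3
(1,3)+ 3/3
(1,4)+ 3/3
(1,6)+ 0/1
(2,1)+ 2/2
(2,2)+ 2/2
(2,4)+ 3/3
(2,5)+ 2/3
(2,6)# 0/3
(3,0)+ 1/2
(3,1)+ 3/3
(3,3)# 1/2
(3,4)+ 2/3
(3,5)+ 3/4
(3,6)+ 2/3
(4,0)# 0/2
(4,1)+ 2/3
(4,2)+ 1/2
(4,3)# 1/2
(4,5)# 0/2
(4,6)+ 1/2
Sum over 25 students: 2/2 + 3/3 + 3/3 + 1/1 + 3/3 + 3/3 + 3/3 + 0/1 + 2/2 + 2/2 + 3/3 + 2/3 + 0/3 + 1/2 + 3/3 + 1/2 + 2/3 + 3/4 + 2/3 + 0/2 + 2/3 + 1/2 + 1/2 + 0/2 + 1/2 = 203/12; mean = 203/12 ÷ 25 = 203/300 = 0.676666… → 0.677.

0.677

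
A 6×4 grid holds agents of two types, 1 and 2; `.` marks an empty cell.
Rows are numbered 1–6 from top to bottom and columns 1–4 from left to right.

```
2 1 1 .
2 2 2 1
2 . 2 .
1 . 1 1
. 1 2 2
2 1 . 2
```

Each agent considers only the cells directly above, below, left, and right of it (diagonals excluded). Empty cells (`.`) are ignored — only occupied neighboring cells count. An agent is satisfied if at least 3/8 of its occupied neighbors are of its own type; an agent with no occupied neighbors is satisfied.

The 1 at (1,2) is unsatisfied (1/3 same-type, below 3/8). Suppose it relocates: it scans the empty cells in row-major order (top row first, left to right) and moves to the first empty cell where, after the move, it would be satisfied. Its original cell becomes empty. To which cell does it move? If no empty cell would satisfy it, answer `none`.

Vacating (1,2). Empty cells in order:
  (1,4): 2/2 same-type → satisfied — stop here.

(1,4)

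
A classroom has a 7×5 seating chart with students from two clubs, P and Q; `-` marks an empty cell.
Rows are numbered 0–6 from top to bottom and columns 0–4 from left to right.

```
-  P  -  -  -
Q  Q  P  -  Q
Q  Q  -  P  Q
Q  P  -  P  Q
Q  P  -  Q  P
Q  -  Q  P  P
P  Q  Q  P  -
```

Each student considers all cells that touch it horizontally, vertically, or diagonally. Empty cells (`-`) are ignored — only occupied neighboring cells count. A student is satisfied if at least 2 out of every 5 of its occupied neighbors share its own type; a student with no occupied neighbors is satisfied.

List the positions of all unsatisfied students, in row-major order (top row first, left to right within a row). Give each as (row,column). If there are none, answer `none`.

(0,1)P 1/3 unhappy
(1,0)Q 3/4 ok
(1,1)Q 3/5 ok
(1,2)P 2/4 ok
(1,4)Q 1/2 ok
(2,0)Q 4/5 ok
(2,1)Q 4/6 ok
(2,3)P 2/5 ok
(2,4)Q 2/4 ok
(3,0)Q 3/5 ok
(3,1)P 1/5 unhappy
(3,3)P 2/5 ok
(3,4)Q 2/5 ok
(4,0)Q 2/4 ok
(4,1)P 1/5 unhappy
(4,3)Q 2/6 unhappy
(4,4)P 3/5 ok
(5,0)Q 2/4 ok
(5,2)Q 3/6 ok
(5,3)P 3/6 ok
(5,4)P 3/4 ok
(6,0)P 0/2 unhappy
(6,1)Q 3/4 ok
(6,2)Q 2/4 ok
(6,3)P 2/4 ok

(0,1), (3,1), (4,1), (4,3), (6,0)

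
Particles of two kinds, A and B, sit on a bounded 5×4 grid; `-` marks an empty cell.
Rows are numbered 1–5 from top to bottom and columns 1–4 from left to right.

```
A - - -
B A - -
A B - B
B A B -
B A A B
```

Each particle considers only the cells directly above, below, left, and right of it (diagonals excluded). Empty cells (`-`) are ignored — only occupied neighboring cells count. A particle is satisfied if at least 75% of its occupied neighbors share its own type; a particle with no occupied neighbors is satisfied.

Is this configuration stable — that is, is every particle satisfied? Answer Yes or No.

No

Row 1: (1,1)A 0/1 unhappy
Row 2: (2,1)B 0/3 unhappy · (2,2)A 0/2 unhappy
Row 3: (3,1)A 0/3 unhappy · (3,2)B 0/3 unhappy · (3,4)B 0/0 ok
Row 4: (4,1)B 1/3 unhappy · (4,2)A 1/4 unhappy · (4,3)B 0/2 unhappy
Row 5: (5,1)B 1/2 unhappy · (5,2)A 2/3 unhappy · (5,3)A 1/3 unhappy · (5,4)B 0/1 unhappy
For instance (1,1) has only 0/1 same-type neighbors, below 3/4.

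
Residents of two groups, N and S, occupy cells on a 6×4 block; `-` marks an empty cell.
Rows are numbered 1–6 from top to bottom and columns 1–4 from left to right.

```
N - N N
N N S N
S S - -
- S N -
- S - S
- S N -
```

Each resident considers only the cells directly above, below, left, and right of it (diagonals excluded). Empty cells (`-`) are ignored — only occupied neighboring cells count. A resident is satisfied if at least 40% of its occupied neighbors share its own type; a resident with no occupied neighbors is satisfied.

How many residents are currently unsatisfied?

4

Row 1: (1,1)N 1/1 satisfied · (1,3)N 1/2 satisfied · (1,4)N 2/2 satisfied
Row 2: (2,1)N 2/3 satisfied · (2,2)N 1/3 not · (2,3)S 0/3 not · (2,4)N 1/2 satisfied
Row 3: (3,1)S 1/2 satisfied · (3,2)S 2/3 satisfied
Row 4: (4,2)S 2/3 satisfied · (4,3)N 0/1 not
Row 5: (5,2)S 2/2 satisfied · (5,4)S 0/0 satisfied
Row 6: (6,2)S 1/2 satisfied · (6,3)N 0/1 not
Unsatisfied: (2,2), (2,3), (4,3), (6,3) — 4 in total.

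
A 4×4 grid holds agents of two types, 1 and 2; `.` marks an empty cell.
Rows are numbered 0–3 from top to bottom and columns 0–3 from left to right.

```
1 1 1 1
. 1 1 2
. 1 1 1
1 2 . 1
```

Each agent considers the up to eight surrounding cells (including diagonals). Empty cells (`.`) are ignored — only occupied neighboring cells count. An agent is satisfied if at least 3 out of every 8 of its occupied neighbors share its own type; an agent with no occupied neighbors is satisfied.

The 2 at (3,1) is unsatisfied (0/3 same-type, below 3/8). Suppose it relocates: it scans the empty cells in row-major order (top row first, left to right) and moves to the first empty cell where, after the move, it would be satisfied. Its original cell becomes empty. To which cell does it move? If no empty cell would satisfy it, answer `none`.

Vacating (3,1). Empty cells in order:
  (1,0): 0/4 same-type → still unsatisfied.
  (2,0): 0/3 same-type → still unsatisfied.
  (3,2): 0/4 same-type → still unsatisfied.

none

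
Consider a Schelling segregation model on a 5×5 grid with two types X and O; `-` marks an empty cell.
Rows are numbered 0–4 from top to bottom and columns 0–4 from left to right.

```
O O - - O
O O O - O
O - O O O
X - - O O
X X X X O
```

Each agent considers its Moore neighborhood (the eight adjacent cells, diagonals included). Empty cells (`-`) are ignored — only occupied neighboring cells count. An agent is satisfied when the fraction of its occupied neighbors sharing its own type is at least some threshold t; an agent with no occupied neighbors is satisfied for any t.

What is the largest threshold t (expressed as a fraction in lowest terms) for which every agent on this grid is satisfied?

(0,0)O 3/3
(0,1)O 4/4
(0,4)O 1/1
(1,0)O 4/4
(1,1)O 6/6
(1,2)O 4/4
(1,4)O 3/3
(2,0)O 2/3
(2,2)O 4/4
(2,3)O 6/6
(2,4)O 4/4
(3,0)X 2/3
(3,3)O 5/7
(3,4)O 4/5
(4,0)X 2/2
(4,1)X 3/3
(4,2)X 2/3
(4,3)X 1/4
(4,4)O 2/3
The smallest same-type fraction is 1/4 at (4,3), which reduces to 1/4. Any threshold above that leaves this agent unsatisfied.

1/4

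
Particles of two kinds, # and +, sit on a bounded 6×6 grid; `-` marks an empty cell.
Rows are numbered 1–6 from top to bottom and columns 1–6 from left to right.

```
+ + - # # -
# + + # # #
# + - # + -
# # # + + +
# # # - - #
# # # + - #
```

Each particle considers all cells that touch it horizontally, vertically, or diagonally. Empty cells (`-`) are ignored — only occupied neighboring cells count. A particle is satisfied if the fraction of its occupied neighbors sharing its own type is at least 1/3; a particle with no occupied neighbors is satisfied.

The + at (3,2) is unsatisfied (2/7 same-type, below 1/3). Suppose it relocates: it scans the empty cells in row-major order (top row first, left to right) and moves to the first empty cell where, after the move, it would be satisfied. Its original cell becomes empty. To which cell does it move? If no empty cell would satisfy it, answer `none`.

(1,3)

Vacating (3,2). Empty cells in order:
  (1,3): 3/5 same-type → satisfied — stop here.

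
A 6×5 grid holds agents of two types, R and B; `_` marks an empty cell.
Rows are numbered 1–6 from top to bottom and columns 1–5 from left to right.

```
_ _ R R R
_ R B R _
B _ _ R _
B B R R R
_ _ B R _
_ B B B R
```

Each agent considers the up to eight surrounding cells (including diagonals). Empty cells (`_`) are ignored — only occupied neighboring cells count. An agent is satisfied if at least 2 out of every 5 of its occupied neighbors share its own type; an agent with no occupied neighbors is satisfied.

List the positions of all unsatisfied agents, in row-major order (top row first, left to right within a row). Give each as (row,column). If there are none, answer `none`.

(2,2), (2,3)

(1,3)R 3/4 ✓
(1,4)R 3/4 ✓
(1,5)R 2/2 ✓
(2,2)R 1/3 ✗
(2,3)B 0/5 ✗
(2,4)R 4/5 ✓
(3,1)B 2/3 ✓
(3,4)R 4/5 ✓
(4,1)B 2/2 ✓
(4,2)B 3/4 ✓
(4,3)R 3/5 ✓
(4,4)R 4/5 ✓
(4,5)R 3/3 ✓
(5,3)B 4/7 ✓
(5,4)R 4/7 ✓
(6,2)B 2/2 ✓
(6,3)B 3/4 ✓
(6,4)B 2/4 ✓
(6,5)R 1/2 ✓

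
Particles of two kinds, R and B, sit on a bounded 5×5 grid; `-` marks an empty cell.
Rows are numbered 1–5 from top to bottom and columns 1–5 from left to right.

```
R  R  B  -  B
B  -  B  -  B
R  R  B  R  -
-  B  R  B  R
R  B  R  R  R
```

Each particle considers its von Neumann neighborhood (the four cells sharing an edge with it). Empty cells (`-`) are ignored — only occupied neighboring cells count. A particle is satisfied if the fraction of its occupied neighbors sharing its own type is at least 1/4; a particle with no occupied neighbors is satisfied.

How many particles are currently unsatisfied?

4

(1,1)R 1/2 satisfied
(1,2)R 1/2 satisfied
(1,3)B 1/2 satisfied
(1,5)B 1/1 satisfied
(2,1)B 0/2 not
(2,3)B 2/2 satisfied
(2,5)B 1/1 satisfied
(3,1)R 1/2 satisfied
(3,2)R 1/3 satisfied
(3,3)B 1/4 satisfied
(3,4)R 0/2 not
(4,2)B 1/3 satisfied
(4,3)R 1/4 satisfied
(4,4)B 0/4 not
(4,5)R 1/2 satisfied
(5,1)R 0/1 not
(5,2)B 1/3 satisfied
(5,3)R 2/3 satisfied
(5,4)R 2/3 satisfied
(5,5)R 2/2 satisfied
Unsatisfied: (2,1), (3,4), (4,4), (5,1) — 4 in total.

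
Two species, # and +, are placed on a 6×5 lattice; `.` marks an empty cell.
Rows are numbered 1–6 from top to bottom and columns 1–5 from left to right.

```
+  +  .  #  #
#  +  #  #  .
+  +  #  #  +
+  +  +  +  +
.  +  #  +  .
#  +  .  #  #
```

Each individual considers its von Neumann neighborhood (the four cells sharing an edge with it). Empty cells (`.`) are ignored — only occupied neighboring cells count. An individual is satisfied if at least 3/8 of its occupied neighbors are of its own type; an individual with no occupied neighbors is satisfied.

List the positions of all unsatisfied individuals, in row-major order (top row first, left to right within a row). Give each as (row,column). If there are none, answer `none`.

Row 1: (1,1)+ 1/2 ok · (1,2)+ 2/2 ok · (1,4)# 2/2 ok · (1,5)# 1/1 ok
Row 2: (2,1)# 0/3 unhappy · (2,2)+ 2/4 ok · (2,3)# 2/3 ok · (2,4)# 3/3 ok
Row 3: (3,1)+ 2/3 ok · (3,2)+ 3/4 ok · (3,3)# 2/4 ok · (3,4)# 2/4 ok · (3,5)+ 1/2 ok
Row 4: (4,1)+ 2/2 ok · (4,2)+ 4/4 ok · (4,3)+ 2/4 ok · (4,4)+ 3/4 ok · (4,5)+ 2/2 ok
Row 5: (5,2)+ 2/3 ok · (5,3)# 0/3 unhappy · (5,4)+ 1/3 unhappy
Row 6: (6,1)# 0/1 unhappy · (6,2)+ 1/2 ok · (6,4)# 1/2 ok · (6,5)# 1/1 ok

(2,1), (5,3), (5,4), (6,1)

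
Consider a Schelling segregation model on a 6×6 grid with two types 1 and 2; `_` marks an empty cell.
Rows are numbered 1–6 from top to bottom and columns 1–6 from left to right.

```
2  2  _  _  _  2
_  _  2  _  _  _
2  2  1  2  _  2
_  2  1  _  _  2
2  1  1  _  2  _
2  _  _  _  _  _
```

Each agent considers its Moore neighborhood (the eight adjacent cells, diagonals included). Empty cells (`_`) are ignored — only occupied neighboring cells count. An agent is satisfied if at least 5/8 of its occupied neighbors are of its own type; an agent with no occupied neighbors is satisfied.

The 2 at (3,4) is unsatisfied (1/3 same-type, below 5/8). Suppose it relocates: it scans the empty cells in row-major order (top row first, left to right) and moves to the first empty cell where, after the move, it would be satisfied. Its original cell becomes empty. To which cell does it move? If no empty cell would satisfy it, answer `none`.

(1,3)

Vacating (3,4). Empty cells in order:
  (1,3): 2/2 same-type → satisfied — stop here.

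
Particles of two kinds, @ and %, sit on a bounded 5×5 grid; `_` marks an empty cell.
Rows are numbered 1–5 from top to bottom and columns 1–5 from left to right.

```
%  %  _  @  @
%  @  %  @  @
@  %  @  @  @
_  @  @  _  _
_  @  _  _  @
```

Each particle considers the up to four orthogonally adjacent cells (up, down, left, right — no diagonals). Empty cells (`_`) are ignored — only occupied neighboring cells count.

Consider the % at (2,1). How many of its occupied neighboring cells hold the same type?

1

Occupied neighbors of (2,1): (1,1)=%, (3,1)=@, (2,2)=@.
Same type (%): 1 of 3.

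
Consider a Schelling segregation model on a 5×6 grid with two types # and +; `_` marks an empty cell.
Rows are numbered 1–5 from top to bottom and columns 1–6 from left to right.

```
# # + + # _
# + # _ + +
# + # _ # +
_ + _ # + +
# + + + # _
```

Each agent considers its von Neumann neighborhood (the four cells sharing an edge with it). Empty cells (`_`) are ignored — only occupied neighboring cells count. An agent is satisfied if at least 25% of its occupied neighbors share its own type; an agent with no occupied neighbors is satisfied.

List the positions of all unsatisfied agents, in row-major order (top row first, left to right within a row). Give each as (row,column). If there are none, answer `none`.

(1,1)# 2/2 ok
(1,2)# 1/3 ok
(1,3)+ 1/3 ok
(1,4)+ 1/2 ok
(1,5)# 0/2 unhappy
(2,1)# 2/3 ok
(2,2)+ 1/4 ok
(2,3)# 1/3 ok
(2,5)+ 1/3 ok
(2,6)+ 2/2 ok
(3,1)# 1/2 ok
(3,2)+ 2/4 ok
(3,3)# 1/2 ok
(3,5)# 0/3 unhappy
(3,6)+ 2/3 ok
(4,2)+ 2/2 ok
(4,4)# 0/2 unhappy
(4,5)+ 1/4 ok
(4,6)+ 2/2 ok
(5,1)# 0/1 unhappy
(5,2)+ 2/3 ok
(5,3)+ 2/2 ok
(5,4)+ 1/3 ok
(5,5)# 0/2 unhappy

(1,5), (3,5), (4,4), (5,1), (5,5)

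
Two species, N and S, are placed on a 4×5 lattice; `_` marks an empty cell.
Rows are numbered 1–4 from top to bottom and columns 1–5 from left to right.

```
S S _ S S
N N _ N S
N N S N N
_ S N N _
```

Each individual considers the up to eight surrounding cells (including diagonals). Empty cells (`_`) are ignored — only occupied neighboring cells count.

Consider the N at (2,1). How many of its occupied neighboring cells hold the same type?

Occupied neighbors of (2,1): (1,1)=S, (1,2)=S, (2,2)=N, (3,1)=N, (3,2)=N.
Same type (N): 3 of 5.

3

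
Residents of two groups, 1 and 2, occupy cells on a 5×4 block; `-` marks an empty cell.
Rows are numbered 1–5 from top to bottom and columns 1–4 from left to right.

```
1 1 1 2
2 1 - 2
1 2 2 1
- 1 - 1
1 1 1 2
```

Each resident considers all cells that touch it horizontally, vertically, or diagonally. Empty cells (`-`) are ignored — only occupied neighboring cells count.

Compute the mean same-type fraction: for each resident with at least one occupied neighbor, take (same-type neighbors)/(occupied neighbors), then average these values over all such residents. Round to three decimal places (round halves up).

(1,1)1 2/3
(1,2)1 3/4
(1,3)1 2/4
(1,4)2 1/2
(2,1)2 1/5
(2,2)1 4/7
(2,4)2 2/4
(3,1)1 2/4
(3,2)2 2/5
(3,3)2 2/6
(3,4)1 1/3
(4,2)1 4/6
(4,4)1 2/4
(5,1)1 2/2
(5,2)1 3/3
(5,3)1 3/4
(5,4)2 0/2
Sum over 17 residents: 2/3 + 3/4 + 2/4 + 1/2 + 1/5 + 4/7 + 2/4 + 2/4 + 2/5 + 2/6 + 1/3 + 4/6 + 2/4 + 2/2 + 3/3 + 3/4 + 0/2 = 321/35; mean = 321/35 ÷ 17 = 321/595 = 0.539495… → 0.539.

0.539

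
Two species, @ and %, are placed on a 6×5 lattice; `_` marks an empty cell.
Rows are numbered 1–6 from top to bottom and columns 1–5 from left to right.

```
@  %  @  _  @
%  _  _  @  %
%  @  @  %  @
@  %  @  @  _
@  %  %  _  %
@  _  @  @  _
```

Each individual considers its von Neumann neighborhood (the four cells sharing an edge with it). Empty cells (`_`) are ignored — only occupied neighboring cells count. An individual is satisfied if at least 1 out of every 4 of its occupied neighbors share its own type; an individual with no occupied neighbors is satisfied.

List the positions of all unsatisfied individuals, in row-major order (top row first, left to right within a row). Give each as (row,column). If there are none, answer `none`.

Row 1: (1,1)@ 0/2 not · (1,2)% 0/2 not · (1,3)@ 0/1 not · (1,5)@ 0/1 not
Row 2: (2,1)% 1/2 satisfied · (2,4)@ 0/2 not · (2,5)% 0/3 not
Row 3: (3,1)% 1/3 satisfied · (3,2)@ 1/3 satisfied · (3,3)@ 2/3 satisfied · (3,4)% 0/4 not · (3,5)@ 0/2 not
Row 4: (4,1)@ 1/3 satisfied · (4,2)% 1/4 satisfied · (4,3)@ 2/4 satisfied · (4,4)@ 1/2 satisfied
Row 5: (5,1)@ 2/3 satisfied · (5,2)% 2/3 satisfied · (5,3)% 1/3 satisfied · (5,5)% 0/0 satisfied
Row 6: (6,1)@ 1/1 satisfied · (6,3)@ 1/2 satisfied · (6,4)@ 1/1 satisfied

(1,1), (1,2), (1,3), (1,5), (2,4), (2,5), (3,4), (3,5)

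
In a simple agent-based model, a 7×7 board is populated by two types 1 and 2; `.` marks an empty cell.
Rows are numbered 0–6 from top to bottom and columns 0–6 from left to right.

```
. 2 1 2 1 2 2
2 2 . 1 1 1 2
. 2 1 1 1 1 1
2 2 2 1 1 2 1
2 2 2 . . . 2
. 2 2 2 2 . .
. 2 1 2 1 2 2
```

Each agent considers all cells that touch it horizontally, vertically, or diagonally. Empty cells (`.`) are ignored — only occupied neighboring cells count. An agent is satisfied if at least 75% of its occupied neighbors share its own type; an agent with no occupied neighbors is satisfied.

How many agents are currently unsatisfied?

Row 0: (0,1)2 2/3 unhappy · (0,2)1 1/4 unhappy · (0,3)2 0/4 unhappy · (0,4)1 3/5 unhappy · (0,5)2 2/5 unhappy · (0,6)2 2/3 unhappy
Row 1: (1,0)2 3/3 ok · (1,1)2 3/5 unhappy · (1,3)1 6/7 ok · (1,4)1 6/8 ok · (1,5)1 5/8 unhappy · (1,6)2 2/5 unhappy
Row 2: (2,1)2 5/6 ok · (2,2)1 3/7 unhappy · (2,3)1 6/7 ok · (2,4)1 7/8 ok · (2,5)1 6/8 ok · (2,6)1 3/5 unhappy
Row 3: (3,0)2 4/4 ok · (3,1)2 6/7 ok · (3,2)2 4/7 unhappy · (3,3)1 4/6 unhappy · (3,4)1 4/5 ok · (3,5)2 1/6 unhappy · (3,6)1 2/4 unhappy
Row 4: (4,0)2 4/4 ok · (4,1)2 7/7 ok · (4,2)2 6/7 ok · (4,6)2 1/2 unhappy
Row 5: (5,1)2 5/6 ok · (5,2)2 6/7 ok · (5,3)2 4/6 unhappy · (5,4)2 3/4 ok
Row 6: (6,1)2 2/3 unhappy · (6,2)1 0/5 unhappy · (6,3)2 3/5 unhappy · (6,4)1 0/4 unhappy · (6,5)2 2/3 unhappy · (6,6)2 1/1 ok
Unsatisfied: (0,1), (0,2), (0,3), (0,4), (0,5), (0,6), (1,1), (1,5), (1,6), (2,2), (2,6), (3,2), (3,3), (3,5), (3,6), (4,6), (5,3), (6,1), (6,2), (6,3), (6,4), (6,5) — 22 in total.

22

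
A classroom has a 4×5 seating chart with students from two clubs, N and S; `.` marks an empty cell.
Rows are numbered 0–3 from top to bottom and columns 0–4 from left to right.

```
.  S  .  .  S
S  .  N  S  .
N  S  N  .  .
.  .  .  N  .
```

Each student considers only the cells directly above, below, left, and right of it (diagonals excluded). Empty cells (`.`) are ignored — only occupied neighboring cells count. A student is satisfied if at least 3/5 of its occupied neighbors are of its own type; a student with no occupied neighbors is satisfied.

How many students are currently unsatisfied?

Row 0: (0,1)S 0/0 ✓ · (0,4)S 0/0 ✓
Row 1: (1,0)S 0/1 ✗ · (1,2)N 1/2 ✗ · (1,3)S 0/1 ✗
Row 2: (2,0)N 0/2 ✗ · (2,1)S 0/2 ✗ · (2,2)N 1/2 ✗
Row 3: (3,3)N 0/0 ✓
Unsatisfied: (1,0), (1,2), (1,3), (2,0), (2,1), (2,2) — 6 in total.

6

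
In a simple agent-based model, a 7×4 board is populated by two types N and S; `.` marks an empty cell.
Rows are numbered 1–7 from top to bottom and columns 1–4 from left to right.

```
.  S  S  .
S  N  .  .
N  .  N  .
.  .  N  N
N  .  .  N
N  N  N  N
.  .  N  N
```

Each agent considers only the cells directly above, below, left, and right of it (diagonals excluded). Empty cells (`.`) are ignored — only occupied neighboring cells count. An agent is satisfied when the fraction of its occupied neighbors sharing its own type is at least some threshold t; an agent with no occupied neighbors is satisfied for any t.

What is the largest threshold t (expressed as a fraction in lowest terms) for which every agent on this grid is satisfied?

Row 1: (1,2)S 1/2 · (1,3)S 1/1
Row 2: (2,1)S 0/2 · (2,2)N 0/2
Row 3: (3,1)N 0/1 · (3,3)N 1/1
Row 4: (4,3)N 2/2 · (4,4)N 2/2
Row 5: (5,1)N 1/1 · (5,4)N 2/2
Row 6: (6,1)N 2/2 · (6,2)N 2/2 · (6,3)N 3/3 · (6,4)N 3/3
Row 7: (7,3)N 2/2 · (7,4)N 2/2
The smallest same-type fraction is 0/2 at (2,1), which reduces to 0/1. Any threshold above that leaves this agent unsatisfied.

0/1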